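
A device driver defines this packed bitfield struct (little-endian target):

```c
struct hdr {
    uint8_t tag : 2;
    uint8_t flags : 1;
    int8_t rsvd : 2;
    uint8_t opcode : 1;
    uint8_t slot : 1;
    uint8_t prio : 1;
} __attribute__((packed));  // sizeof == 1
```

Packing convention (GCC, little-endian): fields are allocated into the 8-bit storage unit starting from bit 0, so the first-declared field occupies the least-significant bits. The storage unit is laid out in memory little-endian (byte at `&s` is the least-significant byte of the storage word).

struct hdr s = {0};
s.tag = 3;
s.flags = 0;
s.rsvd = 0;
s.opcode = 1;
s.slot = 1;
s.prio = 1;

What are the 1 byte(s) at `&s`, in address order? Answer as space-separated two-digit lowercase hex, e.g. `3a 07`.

e3

tag (2b) val=3 bits=0x3 at bit 0: 0x03
flags (1b) val=0 bits=0x0 at bit 2: 0x03
rsvd (2b) val=0 bits=0x0 at bit 3: 0x03
opcode (1b) val=1 bits=0x1 at bit 5: 0x23
slot (1b) val=1 bits=0x1 at bit 6: 0x63
prio (1b) val=1 bits=0x1 at bit 7: 0xe3
word = 0xe3 → little-endian bytes:
  [0]=0xe3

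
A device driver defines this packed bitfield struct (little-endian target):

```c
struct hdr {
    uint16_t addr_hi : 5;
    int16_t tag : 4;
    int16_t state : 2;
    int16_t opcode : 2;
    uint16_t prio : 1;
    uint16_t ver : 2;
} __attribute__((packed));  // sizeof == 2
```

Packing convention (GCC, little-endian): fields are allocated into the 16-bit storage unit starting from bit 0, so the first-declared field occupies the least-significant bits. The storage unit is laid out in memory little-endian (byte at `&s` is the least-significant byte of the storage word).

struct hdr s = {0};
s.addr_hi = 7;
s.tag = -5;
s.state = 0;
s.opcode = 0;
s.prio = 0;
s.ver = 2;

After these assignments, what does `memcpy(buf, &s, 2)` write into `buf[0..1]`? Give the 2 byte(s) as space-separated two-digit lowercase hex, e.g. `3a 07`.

addr_hi:5 = 7 → 0x7 << 0 → word 0x0007
tag:4 = -5 → 0xb << 5 → word 0x0167
state:2 = 0 → 0x0 << 9 → word 0x0167
opcode:2 = 0 → 0x0 << 11 → word 0x0167
prio:1 = 0 → 0x0 << 13 → word 0x0167
ver:2 = 2 → 0x2 << 14 → word 0x8167
word = 0x8167 → little-endian bytes:
  [0]=0x67  [1]=0x81

67 81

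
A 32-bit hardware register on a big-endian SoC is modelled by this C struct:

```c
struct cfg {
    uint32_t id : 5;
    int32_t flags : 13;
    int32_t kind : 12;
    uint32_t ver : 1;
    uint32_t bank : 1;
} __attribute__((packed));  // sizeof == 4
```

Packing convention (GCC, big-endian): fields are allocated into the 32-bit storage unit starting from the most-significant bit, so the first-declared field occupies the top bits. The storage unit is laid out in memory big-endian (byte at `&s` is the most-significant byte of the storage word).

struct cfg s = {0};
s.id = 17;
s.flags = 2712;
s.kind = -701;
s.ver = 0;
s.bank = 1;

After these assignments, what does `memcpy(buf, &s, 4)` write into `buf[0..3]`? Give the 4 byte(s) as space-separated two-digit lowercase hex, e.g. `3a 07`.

[27+:5] id=17 & 0x1f = 0x11; word=0x88000000
[14+:13] flags=2712 & 0x1fff = 0xa98; word=0x8aa60000
[2+:12] kind=-701 & 0xfff = 0xd43; word=0x8aa6350c
[1+:1] ver=0 & 0x1 = 0x0; word=0x8aa6350c
[0+:1] bank=1 & 0x1 = 0x1; word=0x8aa6350d
word = 0x8aa6350d → big-endian bytes:
  [0]=0x8a  [1]=0xa6  [2]=0x35  [3]=0x0d

8a a6 35 0d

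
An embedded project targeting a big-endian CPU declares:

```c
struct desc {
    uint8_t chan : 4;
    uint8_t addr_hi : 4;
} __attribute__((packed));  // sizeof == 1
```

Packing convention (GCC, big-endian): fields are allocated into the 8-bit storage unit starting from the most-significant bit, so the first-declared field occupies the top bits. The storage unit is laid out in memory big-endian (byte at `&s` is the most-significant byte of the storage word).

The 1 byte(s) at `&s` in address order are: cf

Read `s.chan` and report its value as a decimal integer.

[0]=0xcf (big-endian) → word 0xcf
chan [4+:4] = (word>>4) & 0xf = 12  ←
addr_hi [0+:4] = (word>>0) & 0xf = 15

12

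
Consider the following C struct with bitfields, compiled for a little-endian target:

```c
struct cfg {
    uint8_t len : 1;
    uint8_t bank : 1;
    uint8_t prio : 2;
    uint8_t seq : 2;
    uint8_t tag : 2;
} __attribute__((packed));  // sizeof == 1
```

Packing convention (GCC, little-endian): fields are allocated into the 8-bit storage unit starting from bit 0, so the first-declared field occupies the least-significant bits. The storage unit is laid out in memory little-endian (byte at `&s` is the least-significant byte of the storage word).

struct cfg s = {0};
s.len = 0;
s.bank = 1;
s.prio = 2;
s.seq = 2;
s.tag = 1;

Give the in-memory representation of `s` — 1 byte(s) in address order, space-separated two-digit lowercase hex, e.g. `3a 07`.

[0+:1] len=0 & 0x1 = 0x0; word=0x00
[1+:1] bank=1 & 0x1 = 0x1; word=0x02
[2+:2] prio=2 & 0x3 = 0x2; word=0x0a
[4+:2] seq=2 & 0x3 = 0x2; word=0x2a
[6+:2] tag=1 & 0x3 = 0x1; word=0x6a
word = 0x6a → little-endian bytes:
  [0]=0x6a

6a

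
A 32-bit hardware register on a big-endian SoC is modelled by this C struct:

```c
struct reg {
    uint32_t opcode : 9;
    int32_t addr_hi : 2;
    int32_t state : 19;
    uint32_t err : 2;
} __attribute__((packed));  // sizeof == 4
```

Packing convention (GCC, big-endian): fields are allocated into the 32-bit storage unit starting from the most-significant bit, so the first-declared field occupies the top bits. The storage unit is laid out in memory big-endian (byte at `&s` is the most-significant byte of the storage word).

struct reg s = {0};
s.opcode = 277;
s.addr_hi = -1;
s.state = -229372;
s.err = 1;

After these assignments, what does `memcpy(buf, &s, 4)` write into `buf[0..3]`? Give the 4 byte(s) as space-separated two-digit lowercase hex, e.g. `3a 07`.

[23+:9] opcode=277 & 0x1ff = 0x115; word=0x8a800000
[21+:2] addr_hi=-1 & 0x3 = 0x3; word=0x8ae00000
[2+:19] state=-229372 & 0x7ffff = 0x48004; word=0x8af20010
[0+:2] err=1 & 0x3 = 0x1; word=0x8af20011
word = 0x8af20011 → big-endian bytes:
  [0]=0x8a  [1]=0xf2  [2]=0x00  [3]=0x11

8a f2 00 11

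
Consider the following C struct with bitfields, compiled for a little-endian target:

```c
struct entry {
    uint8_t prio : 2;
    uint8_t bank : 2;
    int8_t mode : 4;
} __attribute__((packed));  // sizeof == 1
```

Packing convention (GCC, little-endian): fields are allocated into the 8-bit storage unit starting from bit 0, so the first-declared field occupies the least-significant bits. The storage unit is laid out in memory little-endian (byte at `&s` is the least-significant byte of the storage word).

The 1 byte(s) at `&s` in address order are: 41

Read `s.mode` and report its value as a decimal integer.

[0]=0x41 (little-endian) → word 0x41
prio:2 @ bit 0 → (0x41>>0)&0x3 = 0x1
bank:2 @ bit 2 → (0x41>>2)&0x3 = 0x0
mode:4 @ bit 4 → (0x41>>4)&0xf = 0x4  ←
mode signed 4b, MSB=0: value = 4

4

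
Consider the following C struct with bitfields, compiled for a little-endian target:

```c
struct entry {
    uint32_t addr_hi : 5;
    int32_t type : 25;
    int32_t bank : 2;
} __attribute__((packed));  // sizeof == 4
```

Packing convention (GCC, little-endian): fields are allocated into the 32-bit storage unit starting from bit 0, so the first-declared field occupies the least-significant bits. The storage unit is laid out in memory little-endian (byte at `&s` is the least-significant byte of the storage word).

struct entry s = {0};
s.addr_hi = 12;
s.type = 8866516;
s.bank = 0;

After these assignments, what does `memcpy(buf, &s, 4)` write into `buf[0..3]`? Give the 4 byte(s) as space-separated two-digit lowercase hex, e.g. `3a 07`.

8c 5a e9 10

addr_hi (5b) val=12 bits=0xc at bit 0: 0x0000000c
type (25b) val=8866516 bits=0x874ad4 at bit 5: 0x10e95a8c
bank (2b) val=0 bits=0x0 at bit 30: 0x10e95a8c
word = 0x10e95a8c → little-endian bytes:
  [0]=0x8c  [1]=0x5a  [2]=0xe9  [3]=0x10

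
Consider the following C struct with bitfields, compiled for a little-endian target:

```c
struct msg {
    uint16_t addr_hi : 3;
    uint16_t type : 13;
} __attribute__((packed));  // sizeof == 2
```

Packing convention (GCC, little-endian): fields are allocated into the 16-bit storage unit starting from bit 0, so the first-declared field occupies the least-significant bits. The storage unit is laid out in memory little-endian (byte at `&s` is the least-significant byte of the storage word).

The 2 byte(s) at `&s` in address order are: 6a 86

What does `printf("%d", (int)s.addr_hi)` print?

2

[0]=0x6a [1]=0x86 (little-endian) → word 0x866a
addr_hi [0+:3] = (word>>0) & 0x7 = 2  ←
type [3+:13] = (word>>3) & 0x1fff = 4301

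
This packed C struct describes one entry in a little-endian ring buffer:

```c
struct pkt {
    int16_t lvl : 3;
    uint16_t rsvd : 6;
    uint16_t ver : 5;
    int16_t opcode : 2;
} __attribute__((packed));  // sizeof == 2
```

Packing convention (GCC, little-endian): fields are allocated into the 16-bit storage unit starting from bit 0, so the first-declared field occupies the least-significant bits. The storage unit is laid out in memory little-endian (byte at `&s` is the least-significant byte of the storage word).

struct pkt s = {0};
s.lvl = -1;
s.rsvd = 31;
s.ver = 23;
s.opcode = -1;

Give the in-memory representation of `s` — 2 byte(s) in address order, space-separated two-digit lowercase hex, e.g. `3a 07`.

[0+:3] lvl=-1 & 0x7 = 0x7; word=0x0007
[3+:6] rsvd=31 & 0x3f = 0x1f; word=0x00ff
[9+:5] ver=23 & 0x1f = 0x17; word=0x2eff
[14+:2] opcode=-1 & 0x3 = 0x3; word=0xeeff
word = 0xeeff → little-endian bytes:
  [0]=0xff  [1]=0xee

ff ee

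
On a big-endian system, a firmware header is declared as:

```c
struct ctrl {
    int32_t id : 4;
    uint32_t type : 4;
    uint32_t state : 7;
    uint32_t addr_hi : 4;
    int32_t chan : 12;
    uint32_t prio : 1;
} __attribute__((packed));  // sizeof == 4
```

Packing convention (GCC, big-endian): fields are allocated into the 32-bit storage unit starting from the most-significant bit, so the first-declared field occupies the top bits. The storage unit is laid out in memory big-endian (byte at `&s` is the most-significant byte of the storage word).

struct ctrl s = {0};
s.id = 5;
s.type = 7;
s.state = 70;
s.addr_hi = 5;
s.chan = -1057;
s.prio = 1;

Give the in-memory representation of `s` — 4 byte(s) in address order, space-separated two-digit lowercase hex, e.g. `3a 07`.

id:4 = 5 → 0x5 << 28 → word 0x50000000
type:4 = 7 → 0x7 << 24 → word 0x57000000
state:7 = 70 → 0x46 << 17 → word 0x578c0000
addr_hi:4 = 5 → 0x5 << 13 → word 0x578ca000
chan:12 = -1057 → 0xbdf << 1 → word 0x578cb7be
prio:1 = 1 → 0x1 << 0 → word 0x578cb7bf
word = 0x578cb7bf → big-endian bytes:
  [0]=0x57  [1]=0x8c  [2]=0xb7  [3]=0xbf

57 8c b7 bf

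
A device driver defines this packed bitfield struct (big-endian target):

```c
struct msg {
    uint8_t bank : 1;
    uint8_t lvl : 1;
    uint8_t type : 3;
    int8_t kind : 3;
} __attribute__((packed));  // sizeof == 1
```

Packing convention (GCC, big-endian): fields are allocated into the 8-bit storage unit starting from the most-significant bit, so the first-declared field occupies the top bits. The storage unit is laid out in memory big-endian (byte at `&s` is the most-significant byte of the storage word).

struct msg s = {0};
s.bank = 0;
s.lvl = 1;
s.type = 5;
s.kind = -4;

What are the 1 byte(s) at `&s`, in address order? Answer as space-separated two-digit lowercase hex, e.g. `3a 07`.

bank:1 = 0 → 0x0 << 7 → word 0x00
lvl:1 = 1 → 0x1 << 6 → word 0x40
type:3 = 5 → 0x5 << 3 → word 0x68
kind:3 = -4 → 0x4 << 0 → word 0x6c
word = 0x6c → big-endian bytes:
  [0]=0x6c

6c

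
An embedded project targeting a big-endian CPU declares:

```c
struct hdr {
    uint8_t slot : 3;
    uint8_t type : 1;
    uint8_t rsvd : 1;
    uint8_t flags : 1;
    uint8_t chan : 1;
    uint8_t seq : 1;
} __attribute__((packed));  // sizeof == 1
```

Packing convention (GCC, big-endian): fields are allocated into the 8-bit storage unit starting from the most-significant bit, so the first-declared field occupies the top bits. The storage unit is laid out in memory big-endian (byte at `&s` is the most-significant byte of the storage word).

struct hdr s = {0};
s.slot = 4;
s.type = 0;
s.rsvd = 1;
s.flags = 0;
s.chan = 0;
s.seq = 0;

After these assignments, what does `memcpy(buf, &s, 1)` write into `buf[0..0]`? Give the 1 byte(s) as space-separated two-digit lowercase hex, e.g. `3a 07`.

slot:3 = 4 → 0x4 << 5 → word 0x80
type:1 = 0 → 0x0 << 4 → word 0x80
rsvd:1 = 1 → 0x1 << 3 → word 0x88
flags:1 = 0 → 0x0 << 2 → word 0x88
chan:1 = 0 → 0x0 << 1 → word 0x88
seq:1 = 0 → 0x0 << 0 → word 0x88
word = 0x88 → big-endian bytes:
  [0]=0x88

88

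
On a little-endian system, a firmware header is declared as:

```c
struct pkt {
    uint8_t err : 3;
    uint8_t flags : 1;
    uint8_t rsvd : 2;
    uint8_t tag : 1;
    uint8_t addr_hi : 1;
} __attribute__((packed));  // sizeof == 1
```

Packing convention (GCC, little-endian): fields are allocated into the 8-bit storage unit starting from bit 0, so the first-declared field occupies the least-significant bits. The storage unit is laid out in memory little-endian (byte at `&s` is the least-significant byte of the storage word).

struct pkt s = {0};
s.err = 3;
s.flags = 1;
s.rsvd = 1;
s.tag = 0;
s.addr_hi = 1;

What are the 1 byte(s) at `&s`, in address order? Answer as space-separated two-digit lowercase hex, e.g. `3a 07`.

9b

[0+:3] err=3 & 0x7 = 0x3; word=0x03
[3+:1] flags=1 & 0x1 = 0x1; word=0x0b
[4+:2] rsvd=1 & 0x3 = 0x1; word=0x1b
[6+:1] tag=0 & 0x1 = 0x0; word=0x1b
[7+:1] addr_hi=1 & 0x1 = 0x1; word=0x9b
word = 0x9b → little-endian bytes:
  [0]=0x9b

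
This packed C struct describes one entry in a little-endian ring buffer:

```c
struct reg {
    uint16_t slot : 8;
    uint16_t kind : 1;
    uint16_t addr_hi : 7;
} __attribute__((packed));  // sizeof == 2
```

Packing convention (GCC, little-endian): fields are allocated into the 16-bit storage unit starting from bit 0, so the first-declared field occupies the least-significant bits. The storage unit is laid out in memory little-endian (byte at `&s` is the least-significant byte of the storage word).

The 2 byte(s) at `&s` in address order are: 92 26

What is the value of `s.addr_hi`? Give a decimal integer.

[0]=0x92 [1]=0x26 (little-endian) → word 0x2692
slot [0+:8] = (word>>0) & 0xff = 146
kind [8+:1] = (word>>8) & 0x1 = 0
addr_hi [9+:7] = (word>>9) & 0x7f = 19  ←

19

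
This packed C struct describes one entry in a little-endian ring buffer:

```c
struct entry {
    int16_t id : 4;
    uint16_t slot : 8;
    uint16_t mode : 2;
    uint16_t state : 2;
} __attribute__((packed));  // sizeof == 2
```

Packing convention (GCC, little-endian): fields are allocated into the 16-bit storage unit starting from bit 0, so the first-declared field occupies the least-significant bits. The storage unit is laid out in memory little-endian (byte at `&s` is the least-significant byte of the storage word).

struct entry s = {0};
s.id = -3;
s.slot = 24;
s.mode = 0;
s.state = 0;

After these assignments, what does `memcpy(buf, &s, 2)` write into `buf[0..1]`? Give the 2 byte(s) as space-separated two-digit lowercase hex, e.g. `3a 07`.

id:4 = -3 → 0xd << 0 → word 0x000d
slot:8 = 24 → 0x18 << 4 → word 0x018d
mode:2 = 0 → 0x0 << 12 → word 0x018d
state:2 = 0 → 0x0 << 14 → word 0x018d
word = 0x018d → little-endian bytes:
  [0]=0x8d  [1]=0x01

8d 01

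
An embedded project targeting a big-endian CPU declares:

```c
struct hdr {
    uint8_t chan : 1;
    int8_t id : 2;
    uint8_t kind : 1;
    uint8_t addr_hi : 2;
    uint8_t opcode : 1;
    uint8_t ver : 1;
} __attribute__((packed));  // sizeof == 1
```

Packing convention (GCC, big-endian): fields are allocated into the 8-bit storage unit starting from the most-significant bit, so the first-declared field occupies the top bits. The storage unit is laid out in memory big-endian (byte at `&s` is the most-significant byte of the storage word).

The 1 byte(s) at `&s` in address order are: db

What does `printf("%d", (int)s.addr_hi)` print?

2

[0]=0xdb (big-endian) → word 0xdb
chan:1 @ bit 7 → (0xdb>>7)&0x1 = 0x1
id:2 @ bit 5 → (0xdb>>5)&0x3 = 0x2
kind:1 @ bit 4 → (0xdb>>4)&0x1 = 0x1
addr_hi:2 @ bit 2 → (0xdb>>2)&0x3 = 0x2  ←
opcode:1 @ bit 1 → (0xdb>>1)&0x1 = 0x1
ver:1 @ bit 0 → (0xdb>>0)&0x1 = 0x1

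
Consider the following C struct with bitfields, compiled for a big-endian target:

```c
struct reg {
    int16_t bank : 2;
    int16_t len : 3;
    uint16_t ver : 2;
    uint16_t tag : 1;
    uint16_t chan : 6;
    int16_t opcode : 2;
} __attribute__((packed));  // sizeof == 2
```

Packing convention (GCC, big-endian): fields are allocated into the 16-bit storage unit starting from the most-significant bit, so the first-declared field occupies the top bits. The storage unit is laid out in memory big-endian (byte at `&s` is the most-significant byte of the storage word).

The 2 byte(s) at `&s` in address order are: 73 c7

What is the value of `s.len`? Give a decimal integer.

[0]=0x73 [1]=0xc7 (big-endian) → word 0x73c7
bank:2 @ bit 14 → (0x73c7>>14)&0x3 = 0x1
len:3 @ bit 11 → (0x73c7>>11)&0x7 = 0x6  ←
ver:2 @ bit 9 → (0x73c7>>9)&0x3 = 0x1
tag:1 @ bit 8 → (0x73c7>>8)&0x1 = 0x1
chan:6 @ bit 2 → (0x73c7>>2)&0x3f = 0x31
opcode:2 @ bit 0 → (0x73c7>>0)&0x3 = 0x3
len signed 3b, MSB=1: 6 - 8 = -2

-2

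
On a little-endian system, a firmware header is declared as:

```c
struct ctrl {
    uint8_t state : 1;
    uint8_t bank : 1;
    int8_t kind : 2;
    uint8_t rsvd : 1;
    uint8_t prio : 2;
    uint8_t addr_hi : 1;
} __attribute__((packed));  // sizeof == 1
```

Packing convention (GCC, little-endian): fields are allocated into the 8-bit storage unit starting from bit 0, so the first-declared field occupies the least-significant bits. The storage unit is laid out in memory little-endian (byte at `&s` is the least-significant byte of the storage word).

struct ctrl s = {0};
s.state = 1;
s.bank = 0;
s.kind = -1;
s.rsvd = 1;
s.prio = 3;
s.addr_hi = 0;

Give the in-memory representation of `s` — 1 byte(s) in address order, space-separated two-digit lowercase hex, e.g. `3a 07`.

state (1b) val=1 bits=0x1 at bit 0: 0x01
bank (1b) val=0 bits=0x0 at bit 1: 0x01
kind (2b) val=-1 bits=0x3 at bit 2: 0x0d
rsvd (1b) val=1 bits=0x1 at bit 4: 0x1d
prio (2b) val=3 bits=0x3 at bit 5: 0x7d
addr_hi (1b) val=0 bits=0x0 at bit 7: 0x7d
word = 0x7d → little-endian bytes:
  [0]=0x7d

7d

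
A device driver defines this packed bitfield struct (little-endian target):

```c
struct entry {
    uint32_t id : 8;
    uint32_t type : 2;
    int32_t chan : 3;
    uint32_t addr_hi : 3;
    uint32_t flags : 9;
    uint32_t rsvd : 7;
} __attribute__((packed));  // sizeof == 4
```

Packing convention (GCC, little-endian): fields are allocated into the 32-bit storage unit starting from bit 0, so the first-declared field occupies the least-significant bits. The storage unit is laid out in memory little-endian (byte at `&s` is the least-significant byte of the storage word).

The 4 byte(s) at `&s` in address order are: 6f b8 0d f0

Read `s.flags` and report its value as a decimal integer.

[0]=0x6f [1]=0xb8 [2]=0x0d [3]=0xf0 (little-endian) → word 0xf00db86f
id:8 @ bit 0 → (0xf00db86f>>0)&0xff = 0x6f
type:2 @ bit 8 → (0xf00db86f>>8)&0x3 = 0x0
chan:3 @ bit 10 → (0xf00db86f>>10)&0x7 = 0x6
addr_hi:3 @ bit 13 → (0xf00db86f>>13)&0x7 = 0x5
flags:9 @ bit 16 → (0xf00db86f>>16)&0x1ff = 0xd  ←
rsvd:7 @ bit 25 → (0xf00db86f>>25)&0x7f = 0x78

13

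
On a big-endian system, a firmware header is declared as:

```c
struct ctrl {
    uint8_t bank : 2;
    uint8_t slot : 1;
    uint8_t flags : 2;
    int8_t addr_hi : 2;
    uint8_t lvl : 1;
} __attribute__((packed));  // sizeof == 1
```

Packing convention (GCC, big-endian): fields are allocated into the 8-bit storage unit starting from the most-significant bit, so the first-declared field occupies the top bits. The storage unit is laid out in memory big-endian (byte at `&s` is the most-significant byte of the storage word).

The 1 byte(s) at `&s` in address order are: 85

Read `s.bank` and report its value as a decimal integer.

[0]=0x85 (big-endian) → word 0x85
bank [6+:2] = (word>>6) & 0x3 = 2  ←
slot [5+:1] = (word>>5) & 0x1 = 0
flags [3+:2] = (word>>3) & 0x3 = 0
addr_hi [1+:2] = (word>>1) & 0x3 = 2
lvl [0+:1] = (word>>0) & 0x1 = 1

2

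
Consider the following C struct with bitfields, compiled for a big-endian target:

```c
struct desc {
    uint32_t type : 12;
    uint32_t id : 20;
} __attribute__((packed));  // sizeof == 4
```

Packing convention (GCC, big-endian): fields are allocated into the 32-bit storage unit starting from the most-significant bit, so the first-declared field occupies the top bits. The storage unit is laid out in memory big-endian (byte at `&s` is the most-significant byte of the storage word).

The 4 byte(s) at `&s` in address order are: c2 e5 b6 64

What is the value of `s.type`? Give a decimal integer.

3118

[0]=0xc2 [1]=0xe5 [2]=0xb6 [3]=0x64 (big-endian) → word 0xc2e5b664
type:12 @ bit 20 → (0xc2e5b664>>20)&0xfff = 0xc2e  ←
id:20 @ bit 0 → (0xc2e5b664>>0)&0xfffff = 0x5b664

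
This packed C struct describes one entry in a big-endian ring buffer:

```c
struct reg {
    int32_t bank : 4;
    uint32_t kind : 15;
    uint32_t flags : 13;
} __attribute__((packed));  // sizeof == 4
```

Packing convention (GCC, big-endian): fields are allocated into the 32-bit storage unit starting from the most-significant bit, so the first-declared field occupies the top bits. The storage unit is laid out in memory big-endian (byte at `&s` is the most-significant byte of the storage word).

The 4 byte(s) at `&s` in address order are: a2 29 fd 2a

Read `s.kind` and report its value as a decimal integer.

4431

[0]=0xa2 [1]=0x29 [2]=0xfd [3]=0x2a (big-endian) → word 0xa229fd2a
bank [28+:4] = (word>>28) & 0xf = 10
kind [13+:15] = (word>>13) & 0x7fff = 4431  ←
flags [0+:13] = (word>>0) & 0x1fff = 7466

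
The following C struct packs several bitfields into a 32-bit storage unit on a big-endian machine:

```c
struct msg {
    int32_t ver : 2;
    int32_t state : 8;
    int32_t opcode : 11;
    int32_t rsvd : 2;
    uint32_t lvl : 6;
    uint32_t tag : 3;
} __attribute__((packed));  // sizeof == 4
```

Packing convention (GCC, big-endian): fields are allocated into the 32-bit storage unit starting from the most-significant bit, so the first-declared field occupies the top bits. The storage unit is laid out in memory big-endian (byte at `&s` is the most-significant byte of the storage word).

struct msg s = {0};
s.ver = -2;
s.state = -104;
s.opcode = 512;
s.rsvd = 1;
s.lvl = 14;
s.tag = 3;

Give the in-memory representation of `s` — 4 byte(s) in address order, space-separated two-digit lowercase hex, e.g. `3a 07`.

a6 10 02 73

[30+:2] ver=-2 & 0x3 = 0x2; word=0x80000000
[22+:8] state=-104 & 0xff = 0x98; word=0xa6000000
[11+:11] opcode=512 & 0x7ff = 0x200; word=0xa6100000
[9+:2] rsvd=1 & 0x3 = 0x1; word=0xa6100200
[3+:6] lvl=14 & 0x3f = 0xe; word=0xa6100270
[0+:3] tag=3 & 0x7 = 0x3; word=0xa6100273
word = 0xa6100273 → big-endian bytes:
  [0]=0xa6  [1]=0x10  [2]=0x02  [3]=0x73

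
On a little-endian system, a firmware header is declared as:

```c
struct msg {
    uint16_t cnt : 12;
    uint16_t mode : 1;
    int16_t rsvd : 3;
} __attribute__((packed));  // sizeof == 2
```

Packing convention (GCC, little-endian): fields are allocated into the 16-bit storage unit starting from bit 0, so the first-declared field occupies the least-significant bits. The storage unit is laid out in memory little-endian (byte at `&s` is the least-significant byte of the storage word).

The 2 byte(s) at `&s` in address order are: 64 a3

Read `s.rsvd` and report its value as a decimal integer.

-3

[0]=0x64 [1]=0xa3 (little-endian) → word 0xa364
cnt [0+:12] = (word>>0) & 0xfff = 868
mode [12+:1] = (word>>12) & 0x1 = 0
rsvd [13+:3] = (word>>13) & 0x7 = 5  ←
rsvd signed 3b, MSB=1: 5 - 8 = -3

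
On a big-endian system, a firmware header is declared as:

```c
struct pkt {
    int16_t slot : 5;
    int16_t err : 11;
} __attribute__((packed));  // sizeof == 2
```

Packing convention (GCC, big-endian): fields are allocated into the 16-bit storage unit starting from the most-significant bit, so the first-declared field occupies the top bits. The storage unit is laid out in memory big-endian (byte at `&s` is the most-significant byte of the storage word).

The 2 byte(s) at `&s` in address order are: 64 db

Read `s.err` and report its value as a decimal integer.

[0]=0x64 [1]=0xdb (big-endian) → word 0x64db
slot:5 @ bit 11 → (0x64db>>11)&0x1f = 0xc
err:11 @ bit 0 → (0x64db>>0)&0x7ff = 0x4db  ←
err signed 11b, MSB=1: 1243 - 2048 = -805

-805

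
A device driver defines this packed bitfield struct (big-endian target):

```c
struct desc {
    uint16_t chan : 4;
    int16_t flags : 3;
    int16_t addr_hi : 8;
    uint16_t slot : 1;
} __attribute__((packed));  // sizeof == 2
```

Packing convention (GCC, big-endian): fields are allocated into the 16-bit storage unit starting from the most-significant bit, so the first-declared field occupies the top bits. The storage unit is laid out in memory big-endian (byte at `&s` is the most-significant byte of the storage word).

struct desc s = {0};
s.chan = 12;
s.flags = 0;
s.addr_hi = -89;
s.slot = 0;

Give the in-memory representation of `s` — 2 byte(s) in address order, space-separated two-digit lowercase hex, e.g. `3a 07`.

[12+:4] chan=12 & 0xf = 0xc; word=0xc000
[9+:3] flags=0 & 0x7 = 0x0; word=0xc000
[1+:8] addr_hi=-89 & 0xff = 0xa7; word=0xc14e
[0+:1] slot=0 & 0x1 = 0x0; word=0xc14e
word = 0xc14e → big-endian bytes:
  [0]=0xc1  [1]=0x4e

c1 4e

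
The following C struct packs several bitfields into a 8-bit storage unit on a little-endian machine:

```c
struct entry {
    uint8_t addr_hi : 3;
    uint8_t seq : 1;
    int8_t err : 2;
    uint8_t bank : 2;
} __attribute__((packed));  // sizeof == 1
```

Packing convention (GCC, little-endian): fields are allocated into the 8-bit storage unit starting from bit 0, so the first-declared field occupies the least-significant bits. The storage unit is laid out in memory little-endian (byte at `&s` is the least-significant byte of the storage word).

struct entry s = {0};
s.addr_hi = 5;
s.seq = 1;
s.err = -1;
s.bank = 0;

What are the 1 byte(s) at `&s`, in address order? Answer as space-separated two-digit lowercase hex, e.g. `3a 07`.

addr_hi (3b) val=5 bits=0x5 at bit 0: 0x05
seq (1b) val=1 bits=0x1 at bit 3: 0x0d
err (2b) val=-1 bits=0x3 at bit 4: 0x3d
bank (2b) val=0 bits=0x0 at bit 6: 0x3d
word = 0x3d → little-endian bytes:
  [0]=0x3d

3d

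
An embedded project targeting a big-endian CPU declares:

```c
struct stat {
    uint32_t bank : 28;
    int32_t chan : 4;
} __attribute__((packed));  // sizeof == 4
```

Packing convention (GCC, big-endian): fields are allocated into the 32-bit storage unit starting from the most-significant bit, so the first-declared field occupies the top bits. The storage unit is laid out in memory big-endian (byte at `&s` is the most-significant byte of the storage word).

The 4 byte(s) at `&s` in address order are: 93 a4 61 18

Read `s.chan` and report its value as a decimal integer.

[0]=0x93 [1]=0xa4 [2]=0x61 [3]=0x18 (big-endian) → word 0x93a46118
bank [4+:28] = (word>>4) & 0xfffffff = 154813969
chan [0+:4] = (word>>0) & 0xf = 8  ←
chan signed 4b, MSB=1: 8 - 16 = -8

-8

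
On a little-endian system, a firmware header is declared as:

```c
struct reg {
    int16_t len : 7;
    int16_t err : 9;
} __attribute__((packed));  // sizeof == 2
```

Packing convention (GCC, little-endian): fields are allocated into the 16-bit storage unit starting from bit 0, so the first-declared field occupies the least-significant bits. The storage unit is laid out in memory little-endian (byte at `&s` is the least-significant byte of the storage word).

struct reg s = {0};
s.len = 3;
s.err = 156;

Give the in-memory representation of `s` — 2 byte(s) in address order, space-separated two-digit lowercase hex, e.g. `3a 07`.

len (7b) val=3 bits=0x3 at bit 0: 0x0003
err (9b) val=156 bits=0x9c at bit 7: 0x4e03
word = 0x4e03 → little-endian bytes:
  [0]=0x03  [1]=0x4e

03 4e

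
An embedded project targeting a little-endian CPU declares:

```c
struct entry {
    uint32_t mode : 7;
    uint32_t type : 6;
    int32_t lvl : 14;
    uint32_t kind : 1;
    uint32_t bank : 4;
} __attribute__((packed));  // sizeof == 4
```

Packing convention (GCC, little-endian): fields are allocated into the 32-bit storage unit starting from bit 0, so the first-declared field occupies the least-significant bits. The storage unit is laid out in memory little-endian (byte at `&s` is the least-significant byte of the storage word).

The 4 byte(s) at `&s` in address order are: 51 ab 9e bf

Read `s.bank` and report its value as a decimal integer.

[0]=0x51 [1]=0xab [2]=0x9e [3]=0xbf (little-endian) → word 0xbf9eab51
mode [0+:7] = (word>>0) & 0x7f = 81
type [7+:6] = (word>>7) & 0x3f = 22
lvl [13+:14] = (word>>13) & 0x3fff = 15605
kind [27+:1] = (word>>27) & 0x1 = 1
bank [28+:4] = (word>>28) & 0xf = 11  ←

11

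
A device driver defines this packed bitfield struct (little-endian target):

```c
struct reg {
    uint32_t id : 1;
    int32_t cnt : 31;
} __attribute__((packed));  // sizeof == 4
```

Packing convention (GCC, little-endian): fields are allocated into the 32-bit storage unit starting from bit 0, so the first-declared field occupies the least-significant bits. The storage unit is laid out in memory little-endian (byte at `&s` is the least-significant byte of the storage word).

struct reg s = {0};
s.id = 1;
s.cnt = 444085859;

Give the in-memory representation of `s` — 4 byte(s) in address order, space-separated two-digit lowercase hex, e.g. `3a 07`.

[0+:1] id=1 & 0x1 = 0x1; word=0x00000001
[1+:31] cnt=444085859 & 0x7fffffff = 0x1a783663; word=0x34f06cc7
word = 0x34f06cc7 → little-endian bytes:
  [0]=0xc7  [1]=0x6c  [2]=0xf0  [3]=0x34

c7 6c f0 34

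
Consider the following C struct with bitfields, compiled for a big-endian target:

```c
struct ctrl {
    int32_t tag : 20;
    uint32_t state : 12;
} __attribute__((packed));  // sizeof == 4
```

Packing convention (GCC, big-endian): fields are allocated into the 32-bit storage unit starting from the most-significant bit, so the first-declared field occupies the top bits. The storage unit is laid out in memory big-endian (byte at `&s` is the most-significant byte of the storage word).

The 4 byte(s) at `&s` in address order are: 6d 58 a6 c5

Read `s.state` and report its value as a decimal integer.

[0]=0x6d [1]=0x58 [2]=0xa6 [3]=0xc5 (big-endian) → word 0x6d58a6c5
tag [12+:20] = (word>>12) & 0xfffff = 447882
state [0+:12] = (word>>0) & 0xfff = 1733  ←

1733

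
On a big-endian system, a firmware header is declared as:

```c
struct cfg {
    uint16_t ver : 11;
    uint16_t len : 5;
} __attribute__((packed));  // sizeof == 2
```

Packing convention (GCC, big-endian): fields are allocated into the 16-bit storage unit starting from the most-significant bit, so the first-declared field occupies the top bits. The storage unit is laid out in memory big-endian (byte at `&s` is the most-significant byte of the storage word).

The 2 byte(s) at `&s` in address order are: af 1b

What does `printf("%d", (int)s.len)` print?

27

[0]=0xaf [1]=0x1b (big-endian) → word 0xaf1b
ver:11 @ bit 5 → (0xaf1b>>5)&0x7ff = 0x578
len:5 @ bit 0 → (0xaf1b>>0)&0x1f = 0x1b  ←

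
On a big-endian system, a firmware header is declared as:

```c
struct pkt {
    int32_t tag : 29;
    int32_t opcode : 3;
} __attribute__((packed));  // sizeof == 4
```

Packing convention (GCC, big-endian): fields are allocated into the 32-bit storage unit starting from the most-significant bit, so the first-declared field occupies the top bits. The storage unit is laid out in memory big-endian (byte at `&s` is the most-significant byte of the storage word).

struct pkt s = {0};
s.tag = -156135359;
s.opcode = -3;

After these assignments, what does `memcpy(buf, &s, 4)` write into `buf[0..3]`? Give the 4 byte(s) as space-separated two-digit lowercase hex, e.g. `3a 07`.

[3+:29] tag=-156135359 & 0x1fffffff = 0x16b19041; word=0xb58c8208
[0+:3] opcode=-3 & 0x7 = 0x5; word=0xb58c820d
word = 0xb58c820d → big-endian bytes:
  [0]=0xb5  [1]=0x8c  [2]=0x82  [3]=0x0d

b5 8c 82 0d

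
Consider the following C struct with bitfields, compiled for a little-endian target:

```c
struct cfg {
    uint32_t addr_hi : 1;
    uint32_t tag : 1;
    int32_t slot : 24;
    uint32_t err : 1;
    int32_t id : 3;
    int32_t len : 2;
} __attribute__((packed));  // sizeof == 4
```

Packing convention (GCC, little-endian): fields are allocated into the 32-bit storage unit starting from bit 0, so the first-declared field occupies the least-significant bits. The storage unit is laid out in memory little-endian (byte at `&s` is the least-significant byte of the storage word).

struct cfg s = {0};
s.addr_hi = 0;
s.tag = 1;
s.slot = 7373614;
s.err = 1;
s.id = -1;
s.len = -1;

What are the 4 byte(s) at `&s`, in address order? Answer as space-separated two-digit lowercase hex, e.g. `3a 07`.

ba 0c c2 fd

[0+:1] addr_hi=0 & 0x1 = 0x0; word=0x00000000
[1+:1] tag=1 & 0x1 = 0x1; word=0x00000002
[2+:24] slot=7373614 & 0xffffff = 0x70832e; word=0x01c20cba
[26+:1] err=1 & 0x1 = 0x1; word=0x05c20cba
[27+:3] id=-1 & 0x7 = 0x7; word=0x3dc20cba
[30+:2] len=-1 & 0x3 = 0x3; word=0xfdc20cba
word = 0xfdc20cba → little-endian bytes:
  [0]=0xba  [1]=0x0c  [2]=0xc2  [3]=0xfd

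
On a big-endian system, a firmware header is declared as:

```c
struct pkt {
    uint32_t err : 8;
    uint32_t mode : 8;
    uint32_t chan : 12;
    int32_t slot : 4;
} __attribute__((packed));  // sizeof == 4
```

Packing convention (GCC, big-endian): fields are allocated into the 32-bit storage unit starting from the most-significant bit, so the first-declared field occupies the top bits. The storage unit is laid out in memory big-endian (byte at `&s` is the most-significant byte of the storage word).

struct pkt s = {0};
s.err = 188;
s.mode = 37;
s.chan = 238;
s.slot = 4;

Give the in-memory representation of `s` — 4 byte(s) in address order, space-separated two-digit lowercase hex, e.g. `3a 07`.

err (8b) val=188 bits=0xbc at bit 24: 0xbc000000
mode (8b) val=37 bits=0x25 at bit 16: 0xbc250000
chan (12b) val=238 bits=0xee at bit 4: 0xbc250ee0
slot (4b) val=4 bits=0x4 at bit 0: 0xbc250ee4
word = 0xbc250ee4 → big-endian bytes:
  [0]=0xbc  [1]=0x25  [2]=0x0e  [3]=0xe4

bc 25 0e e4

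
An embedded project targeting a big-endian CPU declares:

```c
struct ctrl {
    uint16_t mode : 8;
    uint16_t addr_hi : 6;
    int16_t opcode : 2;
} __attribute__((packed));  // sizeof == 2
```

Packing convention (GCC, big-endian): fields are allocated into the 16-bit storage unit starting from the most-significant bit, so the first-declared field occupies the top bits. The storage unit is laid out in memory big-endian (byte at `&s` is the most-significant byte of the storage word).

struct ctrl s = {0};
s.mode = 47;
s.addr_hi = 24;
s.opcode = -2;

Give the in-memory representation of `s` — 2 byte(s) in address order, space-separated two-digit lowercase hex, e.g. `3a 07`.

mode:8 = 47 → 0x2f << 8 → word 0x2f00
addr_hi:6 = 24 → 0x18 << 2 → word 0x2f60
opcode:2 = -2 → 0x2 << 0 → word 0x2f62
word = 0x2f62 → big-endian bytes:
  [0]=0x2f  [1]=0x62

2f 62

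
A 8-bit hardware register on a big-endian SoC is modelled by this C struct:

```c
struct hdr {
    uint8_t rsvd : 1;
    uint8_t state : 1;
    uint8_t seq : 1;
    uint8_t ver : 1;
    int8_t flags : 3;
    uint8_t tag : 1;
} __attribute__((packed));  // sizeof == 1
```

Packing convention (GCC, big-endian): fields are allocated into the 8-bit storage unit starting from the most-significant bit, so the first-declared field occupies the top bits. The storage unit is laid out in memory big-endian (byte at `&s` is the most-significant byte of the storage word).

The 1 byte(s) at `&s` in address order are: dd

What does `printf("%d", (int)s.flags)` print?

[0]=0xdd (big-endian) → word 0xdd
rsvd:1 @ bit 7 → (0xdd>>7)&0x1 = 0x1
state:1 @ bit 6 → (0xdd>>6)&0x1 = 0x1
seq:1 @ bit 5 → (0xdd>>5)&0x1 = 0x0
ver:1 @ bit 4 → (0xdd>>4)&0x1 = 0x1
flags:3 @ bit 1 → (0xdd>>1)&0x7 = 0x6  ←
tag:1 @ bit 0 → (0xdd>>0)&0x1 = 0x1
flags signed 3b, MSB=1: 6 - 8 = -2

-2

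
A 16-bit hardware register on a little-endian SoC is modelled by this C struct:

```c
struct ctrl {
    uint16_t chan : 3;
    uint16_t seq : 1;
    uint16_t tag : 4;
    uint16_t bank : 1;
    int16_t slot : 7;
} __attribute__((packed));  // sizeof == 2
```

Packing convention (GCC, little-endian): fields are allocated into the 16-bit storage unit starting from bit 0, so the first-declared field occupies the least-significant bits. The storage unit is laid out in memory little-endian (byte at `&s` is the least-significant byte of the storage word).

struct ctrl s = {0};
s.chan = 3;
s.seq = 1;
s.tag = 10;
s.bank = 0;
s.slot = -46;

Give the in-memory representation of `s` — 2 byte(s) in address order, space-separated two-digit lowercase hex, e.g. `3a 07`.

ab a4

chan:3 = 3 → 0x3 << 0 → word 0x0003
seq:1 = 1 → 0x1 << 3 → word 0x000b
tag:4 = 10 → 0xa << 4 → word 0x00ab
bank:1 = 0 → 0x0 << 8 → word 0x00ab
slot:7 = -46 → 0x52 << 9 → word 0xa4ab
word = 0xa4ab → little-endian bytes:
  [0]=0xab  [1]=0xa4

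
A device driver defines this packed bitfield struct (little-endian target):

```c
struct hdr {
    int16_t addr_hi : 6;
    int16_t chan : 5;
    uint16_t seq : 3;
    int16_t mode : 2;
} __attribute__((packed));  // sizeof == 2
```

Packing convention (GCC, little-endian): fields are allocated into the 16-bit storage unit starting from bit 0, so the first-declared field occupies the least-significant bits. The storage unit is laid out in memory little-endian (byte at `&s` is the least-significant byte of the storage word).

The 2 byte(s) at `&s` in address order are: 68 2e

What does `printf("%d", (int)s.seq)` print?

5

[0]=0x68 [1]=0x2e (little-endian) → word 0x2e68
addr_hi [0+:6] = (word>>0) & 0x3f = 40
chan [6+:5] = (word>>6) & 0x1f = 25
seq [11+:3] = (word>>11) & 0x7 = 5  ←
mode [14+:2] = (word>>14) & 0x3 = 0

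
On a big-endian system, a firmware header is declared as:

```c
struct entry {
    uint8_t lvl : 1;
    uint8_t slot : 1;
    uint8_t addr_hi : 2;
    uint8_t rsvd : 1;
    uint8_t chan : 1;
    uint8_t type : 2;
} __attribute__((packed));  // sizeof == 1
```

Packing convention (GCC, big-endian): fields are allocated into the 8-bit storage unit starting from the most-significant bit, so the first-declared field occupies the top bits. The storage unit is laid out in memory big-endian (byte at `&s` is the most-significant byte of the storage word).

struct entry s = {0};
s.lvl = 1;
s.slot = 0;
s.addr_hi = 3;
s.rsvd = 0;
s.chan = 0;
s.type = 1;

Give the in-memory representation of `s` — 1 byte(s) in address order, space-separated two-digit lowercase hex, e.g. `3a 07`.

lvl:1 = 1 → 0x1 << 7 → word 0x80
slot:1 = 0 → 0x0 << 6 → word 0x80
addr_hi:2 = 3 → 0x3 << 4 → word 0xb0
rsvd:1 = 0 → 0x0 << 3 → word 0xb0
chan:1 = 0 → 0x0 << 2 → word 0xb0
type:2 = 1 → 0x1 << 0 → word 0xb1
word = 0xb1 → big-endian bytes:
  [0]=0xb1

b1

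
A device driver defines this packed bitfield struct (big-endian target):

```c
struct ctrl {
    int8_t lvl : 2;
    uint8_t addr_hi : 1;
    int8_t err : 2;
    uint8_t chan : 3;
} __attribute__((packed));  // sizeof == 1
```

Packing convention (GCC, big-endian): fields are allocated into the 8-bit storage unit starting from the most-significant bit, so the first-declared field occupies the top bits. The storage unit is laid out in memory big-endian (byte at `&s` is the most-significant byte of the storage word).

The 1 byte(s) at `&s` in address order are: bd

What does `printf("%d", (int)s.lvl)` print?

-2

[0]=0xbd (big-endian) → word 0xbd
lvl:2 @ bit 6 → (0xbd>>6)&0x3 = 0x2  ←
addr_hi:1 @ bit 5 → (0xbd>>5)&0x1 = 0x1
err:2 @ bit 3 → (0xbd>>3)&0x3 = 0x3
chan:3 @ bit 0 → (0xbd>>0)&0x7 = 0x5
lvl signed 2b, MSB=1: 2 - 4 = -2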